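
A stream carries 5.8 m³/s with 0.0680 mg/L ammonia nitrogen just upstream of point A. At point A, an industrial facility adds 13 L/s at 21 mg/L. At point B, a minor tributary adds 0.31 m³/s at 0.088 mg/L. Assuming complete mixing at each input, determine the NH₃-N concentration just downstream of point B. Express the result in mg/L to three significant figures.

13 L/s = 0.013 m³/s.
After input A: C = (5.8·0.068 + 0.013·21) / 5.813 = 0.1148 mg/L.
After input B: C = (5.813·0.1148 + 0.31·0.088) / 6.123 = 0.1135 mg/L.

0.113 mg/L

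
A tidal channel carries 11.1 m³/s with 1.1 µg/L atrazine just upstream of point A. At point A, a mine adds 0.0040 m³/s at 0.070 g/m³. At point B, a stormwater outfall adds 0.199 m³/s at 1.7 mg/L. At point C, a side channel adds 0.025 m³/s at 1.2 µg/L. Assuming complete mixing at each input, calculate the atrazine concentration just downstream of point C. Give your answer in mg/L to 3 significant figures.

1.1 µg/L = 0.0011 mg/L.
After input A: C = (11.1·0.0011 + 0.004·0.07) / 11.1 = 0.001125 mg/L.
After input B: C = (11.1·0.001125 + 0.199·1.7) / 11.3 = 0.03104 mg/L.
1.2 µg/L = 0.0012 mg/L.
After input C: C = (11.3·0.03104 + 0.025·0.0012) / 11.33 = 0.03097 mg/L.

0.0310 mg/L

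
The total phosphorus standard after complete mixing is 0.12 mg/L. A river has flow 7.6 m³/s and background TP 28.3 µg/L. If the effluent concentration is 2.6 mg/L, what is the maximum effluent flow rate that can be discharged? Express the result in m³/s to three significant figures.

0.281 m³/s

28.3 µg/L = 0.0283 mg/L.
Mass balance at complete mixing: C_std·(Q_w + Q_r) = Q_w·C_e + Q_r·C_b.
Rearranging, Q_w = Q_r·(C_std − C_b)/(C_e − C_std) = 7.6·(0.12 − 0.0283) / (2.6 − 0.12) = 0.281 m³/s.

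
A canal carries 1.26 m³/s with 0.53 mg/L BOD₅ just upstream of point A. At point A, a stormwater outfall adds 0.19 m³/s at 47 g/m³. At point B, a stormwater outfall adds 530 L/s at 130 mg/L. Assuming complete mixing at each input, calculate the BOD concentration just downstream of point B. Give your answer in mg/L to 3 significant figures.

39.6 mg/L

After input A: C = (1.26·0.53 + 0.19·47) / 1.45 = 6.619 mg/L.
530 L/s = 0.53 m³/s.
After input B: C = (1.45·6.619 + 0.53·130) / 1.98 = 39.65 mg/L.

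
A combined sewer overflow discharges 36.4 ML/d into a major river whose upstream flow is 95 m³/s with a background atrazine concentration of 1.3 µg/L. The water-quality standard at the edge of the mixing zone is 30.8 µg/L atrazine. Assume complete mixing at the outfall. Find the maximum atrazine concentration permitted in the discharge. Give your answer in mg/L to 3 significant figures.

6.68 mg/L

36.4 ML/d = 0.4213 m³/s.
1.3 µg/L = 0.0013 mg/L.
30.8 µg/L = 0.0308 mg/L.
Mass balance: 0.0308·95.42 = 0.4213·Cₑ + 95·0.0013.
Cₑ = (2.939 − 0.1235) / 0.4213 = 6.683 mg/L.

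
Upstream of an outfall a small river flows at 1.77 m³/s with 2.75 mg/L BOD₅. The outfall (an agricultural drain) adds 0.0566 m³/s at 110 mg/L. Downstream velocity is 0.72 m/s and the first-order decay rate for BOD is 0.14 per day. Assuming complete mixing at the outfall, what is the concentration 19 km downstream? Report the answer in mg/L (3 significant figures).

5.82 mg/L

After complete mixing, C₀ = (0.0566·110 + 1.77·2.75) / 1.827 = 6.073 mg/L.
Travel time t = 1.9e+04 m / 0.72 m/s = 2.639e+04 s = 0.3054 d.
C = 6.073·exp(−0.14·0.3054) = 6.073·0.9581 = 5.819 mg/L.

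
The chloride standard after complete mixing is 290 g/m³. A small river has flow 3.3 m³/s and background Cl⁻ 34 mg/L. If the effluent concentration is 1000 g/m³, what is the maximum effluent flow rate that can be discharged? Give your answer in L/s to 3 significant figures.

1190 L/s

Mass balance at complete mixing: C_std·(Q_w + Q_r) = Q_w·C_e + Q_r·C_b.
Rearranging, Q_w = Q_r·(C_std − C_b)/(C_e − C_std) = 3.3·(290 − 34) / (1000 − 290) = 1.19 m³/s.
= 1190 L/s.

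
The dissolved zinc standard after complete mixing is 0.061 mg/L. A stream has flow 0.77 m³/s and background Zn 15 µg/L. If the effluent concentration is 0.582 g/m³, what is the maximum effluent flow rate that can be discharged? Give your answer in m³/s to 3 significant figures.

0.0680 m³/s

15 µg/L = 0.015 mg/L.
Mass balance at complete mixing: C_std·(Q_w + Q_r) = Q_w·C_e + Q_r·C_b.
Rearranging, Q_w = Q_r·(C_std − C_b)/(C_e − C_std) = 0.77·(0.061 − 0.015) / (0.582 − 0.061) = 0.06798 m³/s.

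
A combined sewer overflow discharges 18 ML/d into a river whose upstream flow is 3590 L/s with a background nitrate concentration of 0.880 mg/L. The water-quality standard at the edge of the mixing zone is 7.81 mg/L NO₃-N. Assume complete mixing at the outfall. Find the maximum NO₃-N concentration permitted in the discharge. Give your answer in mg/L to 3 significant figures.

127 mg/L

18 ML/d = 0.2083 m³/s.
3590 L/s = 3.59 m³/s.
Mass balance: 7.81·3.798 = 0.2083·Cₑ + 3.59·0.88.
Cₑ = (29.66 − 3.159) / 0.2083 = 127.2 mg/L.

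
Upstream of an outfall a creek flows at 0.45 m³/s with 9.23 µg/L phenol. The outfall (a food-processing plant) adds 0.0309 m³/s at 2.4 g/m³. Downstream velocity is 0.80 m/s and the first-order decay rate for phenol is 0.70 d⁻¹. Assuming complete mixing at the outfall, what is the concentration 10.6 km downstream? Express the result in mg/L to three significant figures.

9.23 µg/L = 0.00923 mg/L.
After complete mixing, C₀ = (0.0309·2.4 + 0.45·0.00923) / 0.4809 = 0.1628 mg/L.
Travel time t = 1.06e+04 m / 0.80 m/s = 1.325e+04 s = 0.1534 d.
C = 0.1628·exp(−0.70·0.1534) = 0.1628·0.8982 = 0.1463 mg/L.

0.146 mg/L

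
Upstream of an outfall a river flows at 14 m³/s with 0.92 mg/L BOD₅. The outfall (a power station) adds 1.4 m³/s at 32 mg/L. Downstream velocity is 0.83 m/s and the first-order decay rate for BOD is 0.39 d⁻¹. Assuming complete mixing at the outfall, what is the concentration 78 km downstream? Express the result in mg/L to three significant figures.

2.45 mg/L

After complete mixing, C₀ = (1.4·32 + 14·0.92) / 15.4 = 3.745 mg/L.
Travel time t = 7.8e+04 m / 0.83 m/s = 9.398e+04 s = 1.088 d.
C = 3.745·exp(−0.39·1.088) = 3.745·0.6543 = 2.451 mg/L.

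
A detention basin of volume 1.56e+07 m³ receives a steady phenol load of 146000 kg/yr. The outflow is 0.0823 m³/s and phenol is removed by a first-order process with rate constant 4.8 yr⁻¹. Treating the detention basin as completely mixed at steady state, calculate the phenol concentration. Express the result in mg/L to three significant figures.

Outflow Q = 0.0823 m³/s × 3.156e+07 s/yr = 2.597e+06 m³/yr.
Steady-state CSTR mass balance: W = Q·C + k·V·C, so C = W/(Q + kV).
Q + kV = 2.597e+06 + 4.8·1.56e+07 = 7.748e+07 m³/yr.
C = 146000/7.748e+07 = 0.001884 kg/m³ = 1.884 mg/L.

1.88 mg/L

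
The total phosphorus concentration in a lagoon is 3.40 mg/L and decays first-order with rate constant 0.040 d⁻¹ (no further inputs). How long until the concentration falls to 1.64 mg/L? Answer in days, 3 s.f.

t = ln(C₀/C)/k = ln(3.40/1.64)/0.040 = 0.7291/0.040 = 18.23 d.

18.2 d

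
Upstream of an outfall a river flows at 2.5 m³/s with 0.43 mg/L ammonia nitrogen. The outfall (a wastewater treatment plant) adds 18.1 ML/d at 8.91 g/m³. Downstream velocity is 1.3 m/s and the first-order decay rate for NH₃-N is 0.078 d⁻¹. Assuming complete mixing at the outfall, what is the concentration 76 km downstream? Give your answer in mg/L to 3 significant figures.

1.03 mg/L

18.1 ML/d = 0.2095 m³/s.
After complete mixing, C₀ = (0.2095·8.91 + 2.5·0.43) / 2.709 = 1.086 mg/L.
Travel time t = 7.6e+04 m / 1.3 m/s = 5.846e+04 s = 0.6766 d.
C = 1.086·exp(−0.078·0.6766) = 1.086·0.9486 = 1.03 mg/L.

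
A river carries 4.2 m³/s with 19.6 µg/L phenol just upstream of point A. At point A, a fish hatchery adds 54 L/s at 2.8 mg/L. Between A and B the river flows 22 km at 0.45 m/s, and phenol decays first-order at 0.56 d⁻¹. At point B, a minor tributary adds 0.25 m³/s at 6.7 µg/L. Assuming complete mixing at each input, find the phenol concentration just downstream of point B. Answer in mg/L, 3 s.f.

19.6 µg/L = 0.0196 mg/L.
54 L/s = 0.054 m³/s.
After input A: C = (4.2·0.0196 + 0.054·2.8) / 4.254 = 0.05489 mg/L.
Over the 22 km reach to input B (t = 4.889e+04 s = 0.5658 d), decay gives C = 0.05489·exp(−0.56·0.5658) = 0.03999 mg/L.
6.7 µg/L = 0.0067 mg/L.
After input B: C = (4.254·0.03999 + 0.25·0.0067) / 4.504 = 0.03814 mg/L.

0.0381 mg/L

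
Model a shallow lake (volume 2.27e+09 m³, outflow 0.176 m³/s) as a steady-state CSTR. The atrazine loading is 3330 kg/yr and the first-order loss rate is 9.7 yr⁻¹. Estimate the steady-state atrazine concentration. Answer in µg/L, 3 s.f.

Outflow Q = 0.176 m³/s × 3.156e+07 s/yr = 5.554e+06 m³/yr.
Steady-state CSTR mass balance: W = Q·C + k·V·C, so C = W/(Q + kV).
Q + kV = 5.554e+06 + 9.7·2.27e+09 = 2.202e+10 m³/yr.
C = 3330/2.202e+10 = 1.512e-07 kg/m³ = 0.0001512 mg/L = 0.1512 µg/L.

0.151 µg/L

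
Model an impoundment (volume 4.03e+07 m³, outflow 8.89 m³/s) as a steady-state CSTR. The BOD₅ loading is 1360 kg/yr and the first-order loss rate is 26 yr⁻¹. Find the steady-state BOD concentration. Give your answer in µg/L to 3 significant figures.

Outflow Q = 8.89 m³/s × 3.156e+07 s/yr = 2.805e+08 m³/yr.
Steady-state CSTR mass balance: W = Q·C + k·V·C, so C = W/(Q + kV).
Q + kV = 2.805e+08 + 26·4.03e+07 = 1.328e+09 m³/yr.
C = 1360/1.328e+09 = 1.024e-06 kg/m³ = 0.001024 mg/L = 1.024 µg/L.

1.02 µg/L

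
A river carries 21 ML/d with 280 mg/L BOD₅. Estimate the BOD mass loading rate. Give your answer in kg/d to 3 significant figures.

5880 kg/d

21 ML/d = 0.2431 m³/s.
Mass flux = Q·C = 0.2431 m³/s × 280 g/m³ = 68.06 g/s.
= 68.06 g/s × 86.4 = 5880 kg/d.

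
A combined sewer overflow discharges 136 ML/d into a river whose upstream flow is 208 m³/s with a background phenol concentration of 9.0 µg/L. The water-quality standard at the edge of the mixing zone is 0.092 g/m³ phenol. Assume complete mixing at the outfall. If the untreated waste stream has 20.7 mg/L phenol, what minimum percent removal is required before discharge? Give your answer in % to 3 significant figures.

46.6 %

136 ML/d = 1.574 m³/s.
9.0 µg/L = 0.009 mg/L.
Mass balance: 0.092·209.6 = 1.574·Cₑ + 208·0.009.
Cₑ = (19.28 − 1.872) / 1.574 = 11.06 mg/L.
Required removal = 1 − 11.06/20.7 = 46.57 %.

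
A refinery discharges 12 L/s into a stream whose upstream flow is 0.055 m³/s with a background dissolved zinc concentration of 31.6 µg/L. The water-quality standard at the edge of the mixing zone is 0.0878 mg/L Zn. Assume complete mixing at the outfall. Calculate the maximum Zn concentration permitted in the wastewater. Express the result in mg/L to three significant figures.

12 L/s = 0.012 m³/s.
31.6 µg/L = 0.0316 mg/L.
Mass balance: 0.0878·0.067 = 0.012·Cₑ + 0.055·0.0316.
Cₑ = (0.005883 − 0.001738) / 0.012 = 0.3454 mg/L.

0.345 mg/L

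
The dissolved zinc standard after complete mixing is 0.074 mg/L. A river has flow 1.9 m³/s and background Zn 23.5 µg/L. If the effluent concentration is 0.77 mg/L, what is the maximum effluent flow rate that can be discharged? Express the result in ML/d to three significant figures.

11.9 ML/d

23.5 µg/L = 0.0235 mg/L.
Mass balance at complete mixing: C_std·(Q_w + Q_r) = Q_w·C_e + Q_r·C_b.
Rearranging, Q_w = Q_r·(C_std − C_b)/(C_e − C_std) = 1.9·(0.074 − 0.0235) / (0.77 − 0.074) = 0.1379 m³/s.
= 11.91 ML/d.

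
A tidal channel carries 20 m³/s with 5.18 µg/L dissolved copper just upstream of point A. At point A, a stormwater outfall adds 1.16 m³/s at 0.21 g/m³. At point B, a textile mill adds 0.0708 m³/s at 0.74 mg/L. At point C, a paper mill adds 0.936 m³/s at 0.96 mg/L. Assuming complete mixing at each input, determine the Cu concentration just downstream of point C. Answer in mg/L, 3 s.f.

0.0586 mg/L

5.18 µg/L = 0.00518 mg/L.
After input A: C = (20·0.00518 + 1.16·0.21) / 21.16 = 0.01641 mg/L.
After input B: C = (21.16·0.01641 + 0.0708·0.74) / 21.23 = 0.01882 mg/L.
After input C: C = (21.23·0.01882 + 0.936·0.96) / 22.17 = 0.05856 mg/L.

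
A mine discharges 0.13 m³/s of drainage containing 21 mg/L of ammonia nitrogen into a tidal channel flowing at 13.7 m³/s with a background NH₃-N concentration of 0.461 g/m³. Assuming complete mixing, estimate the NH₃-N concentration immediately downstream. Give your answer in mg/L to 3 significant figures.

Flow-weighted mixing gives C = (0.13·21 + 13.7·0.461) / (0.13 + 13.7) = 9.046/13.83 = 0.6541 mg/L.

0.654 mg/L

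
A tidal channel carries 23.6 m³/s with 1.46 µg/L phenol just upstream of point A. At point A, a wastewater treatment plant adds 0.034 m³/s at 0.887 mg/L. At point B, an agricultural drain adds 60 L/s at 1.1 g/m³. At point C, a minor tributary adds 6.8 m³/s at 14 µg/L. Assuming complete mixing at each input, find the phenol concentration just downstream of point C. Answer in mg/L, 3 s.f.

1.46 µg/L = 0.00146 mg/L.
After input A: C = (23.6·0.00146 + 0.034·0.887) / 23.63 = 0.002734 mg/L.
60 L/s = 0.06 m³/s.
After input B: C = (23.63·0.002734 + 0.06·1.1) / 23.69 = 0.005513 mg/L.
14 µg/L = 0.014 mg/L.
After input C: C = (23.69·0.005513 + 6.8·0.014) / 30.49 = 0.007405 mg/L.

0.00741 mg/L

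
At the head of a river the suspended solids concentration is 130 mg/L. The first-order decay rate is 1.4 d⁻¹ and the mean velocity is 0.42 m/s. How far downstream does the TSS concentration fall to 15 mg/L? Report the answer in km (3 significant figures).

56.0 km

From C = C₀·e^(−kt), t = ln(C₀/C)/k = ln(130/15)/1.4 = 2.159/1.4 = 1.542 d.
Distance = v·t = 0.42 m/s × 1.333e+05 s = 5.597e+04 m = 55.97 km.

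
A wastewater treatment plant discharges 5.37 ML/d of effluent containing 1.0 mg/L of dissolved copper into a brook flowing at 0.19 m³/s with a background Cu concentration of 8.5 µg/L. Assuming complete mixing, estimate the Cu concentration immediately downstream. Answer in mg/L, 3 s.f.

5.37 ML/d = 0.06215 m³/s.
8.5 µg/L = 0.0085 mg/L.
Conservation of mass across the mixing zone: C = (0.06215·1 + 0.19·0.0085) / (0.06215 + 0.19) = 0.06377/0.2522 = 0.2529 mg/L.

0.253 mg/L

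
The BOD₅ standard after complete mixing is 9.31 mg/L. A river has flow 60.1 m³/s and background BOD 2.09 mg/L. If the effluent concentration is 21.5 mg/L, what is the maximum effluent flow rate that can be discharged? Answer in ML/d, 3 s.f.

3080 ML/d

Mass balance at complete mixing: C_std·(Q_w + Q_r) = Q_w·C_e + Q_r·C_b.
Rearranging, Q_w = Q_r·(C_std − C_b)/(C_e − C_std) = 60.1·(9.31 − 2.09) / (21.5 − 9.31) = 35.6 m³/s.
= 3076 ML/d.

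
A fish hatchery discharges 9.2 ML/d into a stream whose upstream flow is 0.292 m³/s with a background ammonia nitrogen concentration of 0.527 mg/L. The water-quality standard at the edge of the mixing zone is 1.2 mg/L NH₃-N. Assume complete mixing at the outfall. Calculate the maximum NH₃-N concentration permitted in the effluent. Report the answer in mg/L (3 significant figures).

9.2 ML/d = 0.1065 m³/s.
Mass balance: 1.2·0.3985 = 0.1065·Cₑ + 0.292·0.527.
Cₑ = (0.4782 − 0.1539) / 0.1065 = 3.046 mg/L.

3.05 mg/L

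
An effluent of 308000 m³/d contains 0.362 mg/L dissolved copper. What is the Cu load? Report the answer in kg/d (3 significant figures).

111 kg/d

308000 m³/d = 3.565 m³/s.
Mass flux = Q·C = 3.565 m³/s × 0.362 g/m³ = 1.29 g/s.
= 1.29 g/s × 86.4 = 111.5 kg/d.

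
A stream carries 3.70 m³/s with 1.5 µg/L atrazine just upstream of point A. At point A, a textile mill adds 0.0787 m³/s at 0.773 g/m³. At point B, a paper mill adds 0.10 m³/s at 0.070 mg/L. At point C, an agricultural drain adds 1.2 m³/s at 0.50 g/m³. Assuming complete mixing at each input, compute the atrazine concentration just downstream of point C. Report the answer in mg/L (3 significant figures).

0.133 mg/L

1.5 µg/L = 0.0015 mg/L.
After input A: C = (3.7·0.0015 + 0.0787·0.773) / 3.779 = 0.01757 mg/L.
After input B: C = (3.779·0.01757 + 0.1·0.07) / 3.879 = 0.01892 mg/L.
After input C: C = (3.879·0.01892 + 1.2·0.5) / 5.079 = 0.1326 mg/L.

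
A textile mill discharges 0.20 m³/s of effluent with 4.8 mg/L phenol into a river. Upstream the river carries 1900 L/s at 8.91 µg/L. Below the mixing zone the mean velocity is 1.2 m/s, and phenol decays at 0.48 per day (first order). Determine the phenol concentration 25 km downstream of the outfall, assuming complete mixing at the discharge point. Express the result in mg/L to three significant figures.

0.414 mg/L

1900 L/s = 1.9 m³/s.
8.91 µg/L = 0.00891 mg/L.
After complete mixing, C₀ = (0.2·4.8 + 1.9·0.00891) / 2.1 = 0.4652 mg/L.
Travel time t = 2.5e+04 m / 1.2 m/s = 2.083e+04 s = 0.2411 d.
C = 0.4652·exp(−0.48·0.2411) = 0.4652·0.8907 = 0.4144 mg/L.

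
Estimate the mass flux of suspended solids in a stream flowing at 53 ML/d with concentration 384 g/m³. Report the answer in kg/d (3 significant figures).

53 ML/d = 0.6134 m³/s.
Mass flux = Q·C = 0.6134 m³/s × 384 g/m³ = 235.6 g/s.
= 235.6 g/s × 86.4 = 2.035e+04 kg/d.

20400 kg/d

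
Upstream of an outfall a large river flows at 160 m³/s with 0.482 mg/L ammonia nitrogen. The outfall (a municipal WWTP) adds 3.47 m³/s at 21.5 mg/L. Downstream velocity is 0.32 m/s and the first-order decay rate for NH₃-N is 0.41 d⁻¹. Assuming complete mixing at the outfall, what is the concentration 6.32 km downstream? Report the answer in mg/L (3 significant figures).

0.845 mg/L

After complete mixing, C₀ = (3.47·21.5 + 160·0.482) / 163.5 = 0.9282 mg/L.
Travel time t = 6320 m / 0.32 m/s = 1.975e+04 s = 0.2286 d.
C = 0.9282·exp(−0.41·0.2286) = 0.9282·0.9105 = 0.8451 mg/L.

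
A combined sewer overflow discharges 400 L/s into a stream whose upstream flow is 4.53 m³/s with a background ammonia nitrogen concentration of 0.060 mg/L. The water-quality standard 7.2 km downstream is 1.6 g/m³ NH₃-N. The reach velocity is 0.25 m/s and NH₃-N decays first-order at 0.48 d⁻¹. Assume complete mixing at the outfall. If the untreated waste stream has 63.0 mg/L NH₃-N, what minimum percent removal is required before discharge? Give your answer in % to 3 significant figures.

400 L/s = 0.4 m³/s.
Travel time to the compliance point: t = 7200/0.25 = 2.88e+04 s = 0.3333 d; decay factor exp(−0.48·0.3333) = 0.8521.
So the concentration just after mixing may be at most 1.6/0.8521 = 1.878 mg/L.
Mass balance: 1.878·4.93 = 0.4·Cₑ + 4.53·0.06.
Cₑ = (9.257 − 0.2718) / 0.4 = 22.46 mg/L.
Required removal = 1 − 22.46/63.0 = 64.35 %.

64.3 %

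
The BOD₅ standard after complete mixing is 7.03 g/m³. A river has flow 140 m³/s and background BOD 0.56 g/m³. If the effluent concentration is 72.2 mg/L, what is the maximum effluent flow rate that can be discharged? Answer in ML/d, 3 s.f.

1200 ML/d

Mass balance at complete mixing: C_std·(Q_w + Q_r) = Q_w·C_e + Q_r·C_b.
Rearranging, Q_w = Q_r·(C_std − C_b)/(C_e − C_std) = 140·(7.03 − 0.56) / (72.2 − 7.03) = 13.9 m³/s.
= 1201 ML/d.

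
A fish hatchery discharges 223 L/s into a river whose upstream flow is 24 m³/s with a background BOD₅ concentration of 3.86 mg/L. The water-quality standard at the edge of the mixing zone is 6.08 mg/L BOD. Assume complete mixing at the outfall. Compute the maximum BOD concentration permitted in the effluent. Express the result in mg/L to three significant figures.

245 mg/L

223 L/s = 0.223 m³/s.
Mass balance: 6.08·24.22 = 0.223·Cₑ + 24·3.86.
Cₑ = (147.3 − 92.64) / 0.223 = 245 mg/L.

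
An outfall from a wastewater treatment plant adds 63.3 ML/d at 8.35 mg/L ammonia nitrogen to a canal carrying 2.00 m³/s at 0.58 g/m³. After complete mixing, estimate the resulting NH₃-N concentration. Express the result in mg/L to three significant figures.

63.3 ML/d = 0.7326 m³/s.
Conservation of mass across the mixing zone: C = (0.7326·8.35 + 2·0.58) / (0.7326 + 2) = 7.278/2.733 = 2.663 mg/L.

2.66 mg/L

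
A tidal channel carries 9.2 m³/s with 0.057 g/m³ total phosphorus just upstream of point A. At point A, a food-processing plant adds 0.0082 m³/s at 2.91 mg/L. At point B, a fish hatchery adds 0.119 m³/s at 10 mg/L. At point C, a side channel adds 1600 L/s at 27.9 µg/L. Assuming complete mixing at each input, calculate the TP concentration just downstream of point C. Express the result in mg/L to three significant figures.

After input A: C = (9.2·0.057 + 0.0082·2.91) / 9.208 = 0.05954 mg/L.
After input B: C = (9.208·0.05954 + 0.119·10) / 9.327 = 0.1864 mg/L.
1600 L/s = 1.6 m³/s.
27.9 µg/L = 0.0279 mg/L.
After input C: C = (9.327·0.1864 + 1.6·0.0279) / 10.93 = 0.1632 mg/L.

0.163 mg/L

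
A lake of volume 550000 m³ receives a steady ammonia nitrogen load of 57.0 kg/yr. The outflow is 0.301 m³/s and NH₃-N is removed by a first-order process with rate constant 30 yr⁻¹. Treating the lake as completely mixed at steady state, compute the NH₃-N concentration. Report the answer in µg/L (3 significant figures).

2.19 µg/L

Outflow Q = 0.301 m³/s × 3.156e+07 s/yr = 9.499e+06 m³/yr.
Steady-state CSTR mass balance: W = Q·C + k·V·C, so C = W/(Q + kV).
Q + kV = 9.499e+06 + 30·550000 = 2.6e+07 m³/yr.
C = 57.0/2.6e+07 = 2.192e-06 kg/m³ = 0.002192 mg/L = 2.192 µg/L.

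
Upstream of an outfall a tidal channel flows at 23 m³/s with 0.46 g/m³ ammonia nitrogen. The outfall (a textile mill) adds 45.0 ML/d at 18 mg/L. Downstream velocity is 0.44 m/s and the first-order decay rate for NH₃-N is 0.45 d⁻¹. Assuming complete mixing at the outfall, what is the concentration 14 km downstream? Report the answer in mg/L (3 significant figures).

0.719 mg/L

45.0 ML/d = 0.5208 m³/s.
After complete mixing, C₀ = (0.5208·18 + 23·0.46) / 23.52 = 0.8484 mg/L.
Travel time t = 1.4e+04 m / 0.44 m/s = 3.182e+04 s = 0.3683 d.
C = 0.8484·exp(−0.45·0.3683) = 0.8484·0.8473 = 0.7188 mg/L.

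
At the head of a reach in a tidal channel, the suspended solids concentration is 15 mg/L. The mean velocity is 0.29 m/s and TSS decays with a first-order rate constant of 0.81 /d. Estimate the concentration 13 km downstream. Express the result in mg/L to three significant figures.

9.85 mg/L

Travel time t = 13 km / 0.29 m/s = 1.3e+04/0.29 = 4.483e+04 s = 0.5188 d.
First-order decay: C = 15·exp(−0.81·0.5188) = 15·0.6569 = 9.853 mg/L.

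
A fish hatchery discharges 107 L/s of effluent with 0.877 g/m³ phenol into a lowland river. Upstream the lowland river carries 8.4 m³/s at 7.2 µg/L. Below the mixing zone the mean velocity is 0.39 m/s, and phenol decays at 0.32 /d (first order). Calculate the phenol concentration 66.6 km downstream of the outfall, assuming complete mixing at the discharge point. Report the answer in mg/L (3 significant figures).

0.00964 mg/L

107 L/s = 0.107 m³/s.
7.2 µg/L = 0.0072 mg/L.
After complete mixing, C₀ = (0.107·0.877 + 8.4·0.0072) / 8.507 = 0.01814 mg/L.
Travel time t = 6.66e+04 m / 0.39 m/s = 1.708e+05 s = 1.976 d.
C = 0.01814·exp(−0.32·1.976) = 0.01814·0.5313 = 0.009637 mg/L.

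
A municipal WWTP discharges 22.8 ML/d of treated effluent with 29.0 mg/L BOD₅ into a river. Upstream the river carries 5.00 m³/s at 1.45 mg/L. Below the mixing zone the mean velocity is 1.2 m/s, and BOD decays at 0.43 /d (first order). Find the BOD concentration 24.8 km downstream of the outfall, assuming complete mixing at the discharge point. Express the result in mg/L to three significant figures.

22.8 ML/d = 0.2639 m³/s.
After complete mixing, C₀ = (0.2639·29 + 5·1.45) / 5.264 = 2.831 mg/L.
Travel time t = 2.48e+04 m / 1.2 m/s = 2.067e+04 s = 0.2392 d.
C = 2.831·exp(−0.43·0.2392) = 2.831·0.9023 = 2.554 mg/L.

2.55 mg/L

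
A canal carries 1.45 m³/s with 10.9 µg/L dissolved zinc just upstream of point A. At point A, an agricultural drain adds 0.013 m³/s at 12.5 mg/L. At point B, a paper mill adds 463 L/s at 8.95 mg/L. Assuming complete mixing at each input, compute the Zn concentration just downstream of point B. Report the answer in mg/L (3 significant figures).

2.24 mg/L

10.9 µg/L = 0.0109 mg/L.
After input A: C = (1.45·0.0109 + 0.013·12.5) / 1.463 = 0.1219 mg/L.
463 L/s = 0.463 m³/s.
After input B: C = (1.463·0.1219 + 0.463·8.95) / 1.926 = 2.244 mg/L.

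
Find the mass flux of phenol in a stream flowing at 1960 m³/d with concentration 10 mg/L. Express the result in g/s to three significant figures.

1960 m³/d = 0.02269 m³/s.
Mass flux = Q·C = 0.02269 m³/s × 10 g/m³ = 0.2269 g/s.

0.227 g/s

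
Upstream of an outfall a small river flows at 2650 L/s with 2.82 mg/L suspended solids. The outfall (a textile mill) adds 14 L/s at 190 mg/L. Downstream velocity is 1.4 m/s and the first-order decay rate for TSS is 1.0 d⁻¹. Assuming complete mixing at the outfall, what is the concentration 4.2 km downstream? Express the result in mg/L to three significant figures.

14 L/s = 0.014 m³/s.
2650 L/s = 2.65 m³/s.
After complete mixing, C₀ = (0.014·190 + 2.65·2.82) / 2.664 = 3.804 mg/L.
Travel time t = 4200 m / 1.4 m/s = 3000 s = 0.03472 d.
C = 3.804·exp(−1.0·0.03472) = 3.804·0.9659 = 3.674 mg/L.

3.67 mg/L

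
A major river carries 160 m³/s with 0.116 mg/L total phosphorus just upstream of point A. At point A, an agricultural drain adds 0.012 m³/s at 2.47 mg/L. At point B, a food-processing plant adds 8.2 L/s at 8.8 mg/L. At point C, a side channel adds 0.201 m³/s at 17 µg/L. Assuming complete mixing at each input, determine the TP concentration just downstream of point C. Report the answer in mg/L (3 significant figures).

After input A: C = (160·0.116 + 0.012·2.47) / 160 = 0.1162 mg/L.
8.2 L/s = 0.0082 m³/s.
After input B: C = (160·0.1162 + 0.0082·8.8) / 160 = 0.1166 mg/L.
17 µg/L = 0.017 mg/L.
After input C: C = (160·0.1166 + 0.201·0.017) / 160.2 = 0.1165 mg/L.

0.116 mg/L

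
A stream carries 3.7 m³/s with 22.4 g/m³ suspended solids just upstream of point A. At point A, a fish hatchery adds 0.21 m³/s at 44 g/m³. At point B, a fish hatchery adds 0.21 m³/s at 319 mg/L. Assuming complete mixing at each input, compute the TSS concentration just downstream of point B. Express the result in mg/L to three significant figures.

38.6 mg/L

After input A: C = (3.7·22.4 + 0.21·44) / 3.91 = 23.56 mg/L.
After input B: C = (3.91·23.56 + 0.21·319) / 4.12 = 38.62 mg/L.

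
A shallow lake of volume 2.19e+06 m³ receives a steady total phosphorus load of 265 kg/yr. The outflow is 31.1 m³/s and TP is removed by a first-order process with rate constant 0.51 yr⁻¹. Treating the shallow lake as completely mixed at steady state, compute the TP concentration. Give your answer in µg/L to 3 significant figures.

Outflow Q = 31.1 m³/s × 3.156e+07 s/yr = 9.814e+08 m³/yr.
Steady-state CSTR mass balance: W = Q·C + k·V·C, so C = W/(Q + kV).
Q + kV = 9.814e+08 + 0.51·2.19e+06 = 9.826e+08 m³/yr.
C = 265/9.826e+08 = 2.697e-07 kg/m³ = 0.0002697 mg/L = 0.2697 µg/L.

0.270 µg/L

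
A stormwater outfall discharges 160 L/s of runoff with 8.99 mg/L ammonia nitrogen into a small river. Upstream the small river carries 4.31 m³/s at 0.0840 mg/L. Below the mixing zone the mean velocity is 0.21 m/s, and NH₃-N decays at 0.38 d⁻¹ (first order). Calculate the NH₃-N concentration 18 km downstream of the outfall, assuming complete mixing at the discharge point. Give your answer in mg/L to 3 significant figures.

0.276 mg/L

160 L/s = 0.16 m³/s.
After complete mixing, C₀ = (0.16·8.99 + 4.31·0.084) / 4.47 = 0.4028 mg/L.
Travel time t = 1.8e+04 m / 0.21 m/s = 8.571e+04 s = 0.9921 d.
C = 0.4028·exp(−0.38·0.9921) = 0.4028·0.6859 = 0.2763 mg/L.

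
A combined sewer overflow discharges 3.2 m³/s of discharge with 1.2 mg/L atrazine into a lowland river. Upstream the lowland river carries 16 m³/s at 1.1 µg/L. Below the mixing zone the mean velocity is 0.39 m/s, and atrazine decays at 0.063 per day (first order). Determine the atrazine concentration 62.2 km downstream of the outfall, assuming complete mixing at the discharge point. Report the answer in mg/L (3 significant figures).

0.179 mg/L

1.1 µg/L = 0.0011 mg/L.
After complete mixing, C₀ = (3.2·1.2 + 16·0.0011) / 19.2 = 0.2009 mg/L.
Travel time t = 6.22e+04 m / 0.39 m/s = 1.595e+05 s = 1.846 d.
C = 0.2009·exp(−0.063·1.846) = 0.2009·0.8902 = 0.1789 mg/L.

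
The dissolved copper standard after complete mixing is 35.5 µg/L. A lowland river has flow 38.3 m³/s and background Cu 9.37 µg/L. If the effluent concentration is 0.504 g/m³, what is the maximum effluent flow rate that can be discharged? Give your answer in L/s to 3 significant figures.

2140 L/s

9.37 µg/L = 0.00937 mg/L.
35.5 µg/L = 0.0355 mg/L.
Mass balance at complete mixing: C_std·(Q_w + Q_r) = Q_w·C_e + Q_r·C_b.
Rearranging, Q_w = Q_r·(C_std − C_b)/(C_e − C_std) = 38.3·(0.0355 − 0.00937) / (0.504 − 0.0355) = 2.136 m³/s.
= 2136 L/s.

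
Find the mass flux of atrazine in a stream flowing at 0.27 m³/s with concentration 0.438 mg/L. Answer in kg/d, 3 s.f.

10.2 kg/d

Mass flux = Q·C = 0.27 m³/s × 0.438 g/m³ = 0.1183 g/s.
= 0.1183 g/s × 86.4 = 10.22 kg/d.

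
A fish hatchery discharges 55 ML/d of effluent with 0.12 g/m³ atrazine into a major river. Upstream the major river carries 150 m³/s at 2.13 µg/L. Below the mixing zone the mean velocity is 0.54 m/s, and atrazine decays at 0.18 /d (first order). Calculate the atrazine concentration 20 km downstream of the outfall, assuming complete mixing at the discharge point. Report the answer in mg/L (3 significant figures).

0.00243 mg/L

55 ML/d = 0.6366 m³/s.
2.13 µg/L = 0.00213 mg/L.
After complete mixing, C₀ = (0.6366·0.12 + 150·0.00213) / 150.6 = 0.002628 mg/L.
Travel time t = 2e+04 m / 0.54 m/s = 3.704e+04 s = 0.4287 d.
C = 0.002628·exp(−0.18·0.4287) = 0.002628·0.9257 = 0.002433 mg/L.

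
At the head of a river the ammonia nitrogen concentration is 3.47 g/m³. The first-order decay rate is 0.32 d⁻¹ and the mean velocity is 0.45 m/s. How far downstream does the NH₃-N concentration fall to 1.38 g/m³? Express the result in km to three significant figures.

112 km

From C = C₀·e^(−kt), t = ln(C₀/C)/k = ln(3.47/1.38)/0.32 = 0.9221/0.32 = 2.881 d.
Distance = v·t = 0.45 m/s × 2.49e+05 s = 1.12e+05 m = 112 km.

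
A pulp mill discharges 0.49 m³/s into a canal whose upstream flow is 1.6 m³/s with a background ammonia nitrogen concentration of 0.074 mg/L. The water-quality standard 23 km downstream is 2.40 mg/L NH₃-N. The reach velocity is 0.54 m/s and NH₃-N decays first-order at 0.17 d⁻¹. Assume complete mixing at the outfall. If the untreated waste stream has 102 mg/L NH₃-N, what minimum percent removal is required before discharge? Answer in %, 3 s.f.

89.3 %

Travel time to the compliance point: t = 2.3e+04/0.54 = 4.259e+04 s = 0.493 d; decay factor exp(−0.17·0.493) = 0.9196.
So the concentration just after mixing may be at most 2.4/0.9196 = 2.61 mg/L.
Mass balance: 2.61·2.09 = 0.49·Cₑ + 1.6·0.074.
Cₑ = (5.454 − 0.1184) / 0.49 = 10.89 mg/L.
Required removal = 1 − 10.89/102 = 89.32 %.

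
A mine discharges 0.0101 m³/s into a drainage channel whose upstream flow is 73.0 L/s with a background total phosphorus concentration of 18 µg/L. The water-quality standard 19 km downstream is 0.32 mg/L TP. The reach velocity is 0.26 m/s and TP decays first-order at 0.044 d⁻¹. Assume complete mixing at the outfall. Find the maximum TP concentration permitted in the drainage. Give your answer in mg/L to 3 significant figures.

2.60 mg/L

73.0 L/s = 0.073 m³/s.
18 µg/L = 0.018 mg/L.
Travel time to the compliance point: t = 1.9e+04/0.26 = 7.308e+04 s = 0.8458 d; decay factor exp(−0.044·0.8458) = 0.9635.
So the concentration just after mixing may be at most 0.32/0.9635 = 0.3321 mg/L.
Mass balance: 0.3321·0.0831 = 0.0101·Cₑ + 0.073·0.018.
Cₑ = (0.0276 − 0.001314) / 0.0101 = 2.603 mg/L.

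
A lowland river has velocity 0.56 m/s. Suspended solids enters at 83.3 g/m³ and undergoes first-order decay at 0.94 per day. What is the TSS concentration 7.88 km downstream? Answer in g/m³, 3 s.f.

Travel time t = 7.88 km / 0.56 m/s = 7880/0.56 = 1.407e+04 s = 0.1629 d.
First-order decay: C = 83.3·exp(−0.94·0.1629) = 83.3·0.8581 = 71.48 g/m³.

71.5 g/m³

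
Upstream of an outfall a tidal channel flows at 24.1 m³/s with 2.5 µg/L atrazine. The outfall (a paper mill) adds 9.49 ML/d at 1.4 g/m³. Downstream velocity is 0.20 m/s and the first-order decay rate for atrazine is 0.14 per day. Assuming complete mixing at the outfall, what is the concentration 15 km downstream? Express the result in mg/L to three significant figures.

0.00783 mg/L

9.49 ML/d = 0.1098 m³/s.
2.5 µg/L = 0.0025 mg/L.
After complete mixing, C₀ = (0.1098·1.4 + 24.1·0.0025) / 24.21 = 0.00884 mg/L.
Travel time t = 1.5e+04 m / 0.20 m/s = 7.5e+04 s = 0.8681 d.
C = 0.00884·exp(−0.14·0.8681) = 0.00884·0.8856 = 0.007829 mg/L.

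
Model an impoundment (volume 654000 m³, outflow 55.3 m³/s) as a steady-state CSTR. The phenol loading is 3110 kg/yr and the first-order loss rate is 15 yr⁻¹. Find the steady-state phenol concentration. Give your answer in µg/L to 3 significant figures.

Outflow Q = 55.3 m³/s × 3.156e+07 s/yr = 1.745e+09 m³/yr.
Steady-state CSTR mass balance: W = Q·C + k·V·C, so C = W/(Q + kV).
Q + kV = 1.745e+09 + 15·654000 = 1.755e+09 m³/yr.
C = 3110/1.755e+09 = 1.772e-06 kg/m³ = 0.001772 mg/L = 1.772 µg/L.

1.77 µg/L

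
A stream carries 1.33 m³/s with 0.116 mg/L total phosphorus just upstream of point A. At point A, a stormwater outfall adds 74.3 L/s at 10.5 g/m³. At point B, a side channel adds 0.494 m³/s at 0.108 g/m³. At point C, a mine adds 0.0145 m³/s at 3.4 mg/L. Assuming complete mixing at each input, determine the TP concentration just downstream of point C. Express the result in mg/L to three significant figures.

74.3 L/s = 0.0743 m³/s.
After input A: C = (1.33·0.116 + 0.0743·10.5) / 1.404 = 0.6654 mg/L.
After input B: C = (1.404·0.6654 + 0.494·0.108) / 1.898 = 0.5204 mg/L.
After input C: C = (1.898·0.5204 + 0.0145·3.4) / 1.913 = 0.5422 mg/L.

0.542 mg/L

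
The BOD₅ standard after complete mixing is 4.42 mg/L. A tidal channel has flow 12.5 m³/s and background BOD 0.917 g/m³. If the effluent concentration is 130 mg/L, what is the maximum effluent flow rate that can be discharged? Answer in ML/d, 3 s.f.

Mass balance at complete mixing: C_std·(Q_w + Q_r) = Q_w·C_e + Q_r·C_b.
Rearranging, Q_w = Q_r·(C_std − C_b)/(C_e − C_std) = 12.5·(4.42 − 0.917) / (130 − 4.42) = 0.3487 m³/s.
= 30.13 ML/d.

30.1 ML/d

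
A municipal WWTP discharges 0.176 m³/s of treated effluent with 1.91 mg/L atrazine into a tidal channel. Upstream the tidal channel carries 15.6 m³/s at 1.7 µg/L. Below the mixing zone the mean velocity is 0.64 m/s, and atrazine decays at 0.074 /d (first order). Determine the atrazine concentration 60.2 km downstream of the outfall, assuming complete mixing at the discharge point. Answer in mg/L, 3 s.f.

1.7 µg/L = 0.0017 mg/L.
After complete mixing, C₀ = (0.176·1.91 + 15.6·0.0017) / 15.78 = 0.02299 mg/L.
Travel time t = 6.02e+04 m / 0.64 m/s = 9.406e+04 s = 1.089 d.
C = 0.02299·exp(−0.074·1.089) = 0.02299·0.9226 = 0.02121 mg/L.

0.0212 mg/L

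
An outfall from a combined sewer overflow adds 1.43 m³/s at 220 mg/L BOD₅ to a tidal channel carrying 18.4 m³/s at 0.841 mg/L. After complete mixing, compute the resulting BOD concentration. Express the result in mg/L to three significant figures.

Flow-weighted mixing gives C = (1.43·220 + 18.4·0.841) / (1.43 + 18.4) = 330.1/19.83 = 16.65 mg/L.

16.6 mg/L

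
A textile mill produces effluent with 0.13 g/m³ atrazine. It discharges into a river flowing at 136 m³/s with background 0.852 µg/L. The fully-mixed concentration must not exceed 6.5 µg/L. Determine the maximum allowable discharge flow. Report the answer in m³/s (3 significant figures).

6.22 m³/s

0.852 µg/L = 0.000852 mg/L.
6.5 µg/L = 0.0065 mg/L.
Mass balance at complete mixing: C_std·(Q_w + Q_r) = Q_w·C_e + Q_r·C_b.
Rearranging, Q_w = Q_r·(C_std − C_b)/(C_e − C_std) = 136·(0.0065 − 0.000852) / (0.13 − 0.0065) = 6.22 m³/s.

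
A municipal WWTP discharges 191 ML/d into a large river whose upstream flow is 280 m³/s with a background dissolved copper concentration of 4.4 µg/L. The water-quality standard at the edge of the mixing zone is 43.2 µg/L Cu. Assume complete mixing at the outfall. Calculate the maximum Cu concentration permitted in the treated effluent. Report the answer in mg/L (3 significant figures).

191 ML/d = 2.211 m³/s.
4.4 µg/L = 0.0044 mg/L.
43.2 µg/L = 0.0432 mg/L.
Mass balance: 0.0432·282.2 = 2.211·Cₑ + 280·0.0044.
Cₑ = (12.19 − 1.232) / 2.211 = 4.958 mg/L.

4.96 mg/L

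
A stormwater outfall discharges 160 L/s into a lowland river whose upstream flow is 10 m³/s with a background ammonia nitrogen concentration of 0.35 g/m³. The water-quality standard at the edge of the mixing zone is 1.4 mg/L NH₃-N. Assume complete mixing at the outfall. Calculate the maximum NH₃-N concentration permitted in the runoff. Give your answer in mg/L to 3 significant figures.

160 L/s = 0.16 m³/s.
Mass balance: 1.4·10.16 = 0.16·Cₑ + 10·0.35.
Cₑ = (14.22 − 3.5) / 0.16 = 67.02 mg/L.

67.0 mg/L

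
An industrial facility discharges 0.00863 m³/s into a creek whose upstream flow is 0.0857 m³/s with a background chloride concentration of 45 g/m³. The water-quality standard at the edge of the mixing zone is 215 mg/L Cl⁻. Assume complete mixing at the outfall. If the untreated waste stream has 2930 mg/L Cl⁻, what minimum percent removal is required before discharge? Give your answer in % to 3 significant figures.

35.0 %

Mass balance: 215·0.09433 = 0.00863·Cₑ + 0.0857·45.
Cₑ = (20.28 − 3.857) / 0.00863 = 1903 mg/L.
Required removal = 1 − 1903/2930 = 35.05 %.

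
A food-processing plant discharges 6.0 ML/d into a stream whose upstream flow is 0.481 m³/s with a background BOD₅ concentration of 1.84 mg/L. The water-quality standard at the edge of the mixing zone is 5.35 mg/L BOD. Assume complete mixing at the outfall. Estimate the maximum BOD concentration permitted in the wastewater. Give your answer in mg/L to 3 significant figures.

6.0 ML/d = 0.06944 m³/s.
Mass balance: 5.35·0.5504 = 0.06944·Cₑ + 0.481·1.84.
Cₑ = (2.945 − 0.885) / 0.06944 = 29.66 mg/L.

29.7 mg/L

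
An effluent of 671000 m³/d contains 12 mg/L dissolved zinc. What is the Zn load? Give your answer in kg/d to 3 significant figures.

8050 kg/d

671000 m³/d = 7.766 m³/s.
Mass flux = Q·C = 7.766 m³/s × 12 g/m³ = 93.19 g/s.
= 93.19 g/s × 86.4 = 8052 kg/d.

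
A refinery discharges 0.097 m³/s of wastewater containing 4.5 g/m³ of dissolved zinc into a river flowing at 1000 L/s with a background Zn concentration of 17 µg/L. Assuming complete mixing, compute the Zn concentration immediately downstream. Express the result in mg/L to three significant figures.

0.413 mg/L

1000 L/s = 1 m³/s.
17 µg/L = 0.017 mg/L.
Conservation of mass across the mixing zone: C = (0.097·4.5 + 1·0.017) / (0.097 + 1) = 0.4535/1.097 = 0.4134 mg/L.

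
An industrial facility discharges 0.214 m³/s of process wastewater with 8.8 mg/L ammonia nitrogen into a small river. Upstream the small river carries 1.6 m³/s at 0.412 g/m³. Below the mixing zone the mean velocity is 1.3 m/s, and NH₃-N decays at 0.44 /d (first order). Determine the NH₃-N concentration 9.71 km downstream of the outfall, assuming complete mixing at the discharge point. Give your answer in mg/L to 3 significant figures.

1.35 mg/L

After complete mixing, C₀ = (0.214·8.8 + 1.6·0.412) / 1.814 = 1.402 mg/L.
Travel time t = 9710 m / 1.3 m/s = 7469 s = 0.08645 d.
C = 1.402·exp(−0.44·0.08645) = 1.402·0.9627 = 1.349 mg/L.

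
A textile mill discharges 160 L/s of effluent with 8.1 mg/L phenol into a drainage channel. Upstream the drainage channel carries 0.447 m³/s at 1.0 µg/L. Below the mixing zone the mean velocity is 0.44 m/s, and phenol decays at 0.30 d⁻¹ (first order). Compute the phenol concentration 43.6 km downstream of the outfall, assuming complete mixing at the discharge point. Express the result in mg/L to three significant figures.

160 L/s = 0.16 m³/s.
1.0 µg/L = 0.001 mg/L.
After complete mixing, C₀ = (0.16·8.1 + 0.447·0.001) / 0.607 = 2.136 mg/L.
Travel time t = 4.36e+04 m / 0.44 m/s = 9.909e+04 s = 1.147 d.
C = 2.136·exp(−0.30·1.147) = 2.136·0.7089 = 1.514 mg/L.

1.51 mg/L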